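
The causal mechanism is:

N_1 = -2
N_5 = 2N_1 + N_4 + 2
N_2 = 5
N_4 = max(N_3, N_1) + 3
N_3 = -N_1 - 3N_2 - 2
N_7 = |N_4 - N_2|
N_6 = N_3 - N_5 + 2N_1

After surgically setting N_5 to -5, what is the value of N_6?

-14

The intervention breaks the incoming arrows to N_5: N_5 = 2N_1 + N_4 + 2 no longer applies, and N_5 = -5.
N_3 = -N_1 - 3N_2 - 2  [with N_1=-2, N_2=5]  = -15
N_6 = N_3 - N_5 + 2N_1  [with N_3=-15, N_5=-5, N_1=-2]  = -14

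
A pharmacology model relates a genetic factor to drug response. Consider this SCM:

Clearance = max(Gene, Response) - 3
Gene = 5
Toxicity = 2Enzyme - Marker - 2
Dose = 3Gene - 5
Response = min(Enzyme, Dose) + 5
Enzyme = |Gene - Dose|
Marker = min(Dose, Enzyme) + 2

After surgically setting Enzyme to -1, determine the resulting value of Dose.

Under do(Enzyme=-1), the mechanism Enzyme = |Gene - Dose| is discarded; Enzyme is fixed at -1.
Since Dose is not a descendant of the intervened variable, it is unaffected.
Dose = 3Gene - 5  [with Gene=5]  = 10

10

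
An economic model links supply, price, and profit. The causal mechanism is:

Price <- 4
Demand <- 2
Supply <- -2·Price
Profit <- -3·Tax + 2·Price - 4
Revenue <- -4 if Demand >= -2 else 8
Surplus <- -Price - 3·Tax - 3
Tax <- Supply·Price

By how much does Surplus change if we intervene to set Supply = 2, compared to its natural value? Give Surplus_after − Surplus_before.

The intervention breaks the incoming arrows to Supply: Supply <- -2·Price no longer applies, and Supply = 2.
Tax = Supply·Price  [with Supply=2, Price=4]  = 8
Surplus = -Price - 3·Tax - 3  [with Price=4, Tax=8]  = -31
Without intervention: Supply = -2·Price  [with Price=4]  = -8; Tax = Supply·Price  [with Supply=-8, Price=4]  = -32; Surplus = -Price - 3·Tax - 3  [with Price=4, Tax=-32]  = 89.
Change = -31 − 89 = -120.

-120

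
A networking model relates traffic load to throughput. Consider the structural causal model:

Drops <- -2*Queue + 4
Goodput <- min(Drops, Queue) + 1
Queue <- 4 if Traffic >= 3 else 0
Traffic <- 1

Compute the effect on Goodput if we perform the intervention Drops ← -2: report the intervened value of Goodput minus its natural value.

-2

The intervention breaks the incoming arrows to Drops: Drops <- -2*Queue + 4 no longer applies, and Drops = -2.
Queue = 4 if Traffic >= 3 else 0  [with Traffic=1]  = 0
Goodput = min(Drops, Queue) + 1  [with Drops=-2, Queue=0]  = -1
Without intervention: Queue = 4 if Traffic >= 3 else 0  [with Traffic=1]  = 0; Drops = -2*Queue + 4  [with Queue=0]  = 4; Goodput = min(Drops, Queue) + 1  [with Drops=4, Queue=0]  = 1.
Change = -1 − 1 = -2.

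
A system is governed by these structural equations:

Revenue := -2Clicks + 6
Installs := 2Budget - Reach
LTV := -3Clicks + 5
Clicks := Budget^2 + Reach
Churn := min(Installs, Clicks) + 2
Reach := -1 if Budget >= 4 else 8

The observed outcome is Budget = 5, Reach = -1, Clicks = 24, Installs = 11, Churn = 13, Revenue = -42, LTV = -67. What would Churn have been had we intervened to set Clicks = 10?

12

do(Clicks=10) replaces the equation Clicks := Budget^2 + Reach with the constant Clicks = 10.
Reach = -1 if Budget >= 4 else 8  [with Budget=5]  = -1
Installs = 2Budget - Reach  [with Budget=5, Reach=-1]  = 11
Churn = min(Installs, Clicks) + 2  [with Installs=11, Clicks=10]  = 12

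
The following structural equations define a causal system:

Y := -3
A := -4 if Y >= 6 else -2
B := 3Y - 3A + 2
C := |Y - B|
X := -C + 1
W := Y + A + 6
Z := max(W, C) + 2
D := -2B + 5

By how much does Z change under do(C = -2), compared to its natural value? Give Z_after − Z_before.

-1

The intervention breaks the incoming arrows to C: C := |Y - B| no longer applies, and C = -2.
A = -4 if Y >= 6 else -2  [with Y=-3]  = -2
W = Y + A + 6  [with Y=-3, A=-2]  = 1
Z = max(W, C) + 2  [with W=1, C=-2]  = 3
Without intervention: A = -4 if Y >= 6 else -2  [with Y=-3]  = -2; B = 3Y - 3A + 2  [with Y=-3, A=-2]  = -1; C = |Y - B|  [with Y=-3, B=-1]  = 2; W = Y + A + 6  [with Y=-3, A=-2]  = 1; Z = max(W, C) + 2  [with W=1, C=2]  = 4.
Change = 3 − 4 = -1.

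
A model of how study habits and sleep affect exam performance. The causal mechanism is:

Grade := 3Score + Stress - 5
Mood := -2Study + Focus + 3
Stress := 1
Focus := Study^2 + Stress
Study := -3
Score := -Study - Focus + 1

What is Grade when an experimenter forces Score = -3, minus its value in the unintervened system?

9

Under do(Score=-3), the mechanism Score := -Study - Focus + 1 is discarded; Score is fixed at -3.
Grade = 3Score + Stress - 5  [with Score=-3, Stress=1]  = -13
Without intervention: Focus = Study^2 + Stress  [with Study=-3, Stress=1]  = 10; Score = -Study - Focus + 1  [with Study=-3, Focus=10]  = -6; Grade = 3Score + Stress - 5  [with Score=-6, Stress=1]  = -22.
Change = -13 − (-22) = 9.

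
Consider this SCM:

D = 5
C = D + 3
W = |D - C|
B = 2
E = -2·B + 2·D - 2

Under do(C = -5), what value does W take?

Intervening sets C = -5 and removes its equation (C = D + 3).
W = |D - C|  [with D=5, C=-5]  = 10

10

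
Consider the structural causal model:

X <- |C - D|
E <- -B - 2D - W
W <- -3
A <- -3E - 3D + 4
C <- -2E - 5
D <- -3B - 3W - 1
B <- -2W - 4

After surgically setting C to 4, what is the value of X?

2

Intervening sets C = 4 and removes its equation (C <- -2E - 5).
B = -2W - 4  [with W=-3]  = 2
D = -3B - 3W - 1  [with B=2, W=-3]  = 2
X = |C - D|  [with C=4, D=2]  = 2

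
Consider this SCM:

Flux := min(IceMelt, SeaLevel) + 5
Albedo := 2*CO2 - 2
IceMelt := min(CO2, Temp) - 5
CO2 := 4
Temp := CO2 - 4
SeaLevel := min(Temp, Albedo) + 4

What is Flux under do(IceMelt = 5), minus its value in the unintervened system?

The intervention breaks the incoming arrows to IceMelt: IceMelt := min(CO2, Temp) - 5 no longer applies, and IceMelt = 5.
Temp = CO2 - 4  [with CO2=4]  = 0
Albedo = 2*CO2 - 2  [with CO2=4]  = 6
SeaLevel = min(Temp, Albedo) + 4  [with Temp=0, Albedo=6]  = 4
Flux = min(IceMelt, SeaLevel) + 5  [with IceMelt=5, SeaLevel=4]  = 9
Without intervention: Temp = CO2 - 4  [with CO2=4]  = 0; IceMelt = min(CO2, Temp) - 5  [with CO2=4, Temp=0]  = -5; Albedo = 2*CO2 - 2  [with CO2=4]  = 6; SeaLevel = min(Temp, Albedo) + 4  [with Temp=0, Albedo=6]  = 4; Flux = min(IceMelt, SeaLevel) + 5  [with IceMelt=-5, SeaLevel=4]  = 0.
Change = 9 − 0 = 9.

9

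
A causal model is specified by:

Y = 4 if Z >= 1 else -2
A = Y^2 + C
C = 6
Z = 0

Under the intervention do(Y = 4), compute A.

The intervention breaks the incoming arrows to Y: Y = 4 if Z >= 1 else -2 no longer applies, and Y = 4.
A = Y^2 + C  [with Y=4, C=6]  = 22

22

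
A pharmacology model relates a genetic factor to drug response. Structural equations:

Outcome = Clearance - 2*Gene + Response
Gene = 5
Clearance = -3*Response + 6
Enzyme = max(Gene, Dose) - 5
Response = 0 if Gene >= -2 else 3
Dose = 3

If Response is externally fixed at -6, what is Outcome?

8

Under do(Response=-6), the mechanism Response = 0 if Gene >= -2 else 3 is discarded; Response is fixed at -6.
Clearance = -3*Response + 6  [with Response=-6]  = 24
Outcome = Clearance - 2*Gene + Response  [with Clearance=24, Gene=5, Response=-6]  = 8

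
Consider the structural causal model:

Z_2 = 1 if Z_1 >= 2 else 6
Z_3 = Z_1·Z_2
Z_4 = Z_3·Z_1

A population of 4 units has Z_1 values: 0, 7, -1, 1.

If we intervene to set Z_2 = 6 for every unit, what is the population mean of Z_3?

10.5

The intervention sets Z_2=6 in all 4 units regardless of Z_1. Recomputing Z_3 per unit gives 0, 42, -6, 6; average 10.5.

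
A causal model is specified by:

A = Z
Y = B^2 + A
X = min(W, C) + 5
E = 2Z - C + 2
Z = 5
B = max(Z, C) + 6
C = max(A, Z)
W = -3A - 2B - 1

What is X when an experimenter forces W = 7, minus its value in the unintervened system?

43

do(W=7) replaces the equation W = -3A - 2B - 1 with the constant W = 7.
A = Z  [with Z=5]  = 5
C = max(A, Z)  [with A=5, Z=5]  = 5
X = min(W, C) + 5  [with W=7, C=5]  = 10
Without intervention: A = Z  [with Z=5]  = 5; C = max(A, Z)  [with A=5, Z=5]  = 5; B = max(Z, C) + 6  [with Z=5, C=5]  = 11; W = -3A - 2B - 1  [with A=5, B=11]  = -38; X = min(W, C) + 5  [with W=-38, C=5]  = -33.
Change = 10 − (-33) = 43.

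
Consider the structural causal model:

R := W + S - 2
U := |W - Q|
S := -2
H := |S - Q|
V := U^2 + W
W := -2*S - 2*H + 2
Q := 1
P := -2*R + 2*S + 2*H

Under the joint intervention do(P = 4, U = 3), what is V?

Under do(P = 4, U = 3), each intervened variable's structural equation is replaced by its fixed value.
H = |S - Q|  [with S=-2, Q=1]  = 3
W = -2*S - 2*H + 2  [with S=-2, H=3]  = 0
V = U^2 + W  [with U=3, W=0]  = 9

9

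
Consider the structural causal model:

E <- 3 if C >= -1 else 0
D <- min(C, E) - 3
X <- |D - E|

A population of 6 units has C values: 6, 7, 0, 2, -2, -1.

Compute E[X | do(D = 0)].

2.5

The intervention sets D=0 in all 6 units regardless of C. Recomputing X per unit gives 3, 3, 3, 3, 0, 3; average 2.5.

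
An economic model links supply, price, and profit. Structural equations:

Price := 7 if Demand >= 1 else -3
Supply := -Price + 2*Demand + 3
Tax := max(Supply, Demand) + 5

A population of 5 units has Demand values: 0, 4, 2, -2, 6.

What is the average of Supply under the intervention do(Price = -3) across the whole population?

do(Price=-3) breaks Price's dependence on Demand. With Price=-3 fixed, Supply across the units is 6, 14, 10, 2, 18, mean 10.

10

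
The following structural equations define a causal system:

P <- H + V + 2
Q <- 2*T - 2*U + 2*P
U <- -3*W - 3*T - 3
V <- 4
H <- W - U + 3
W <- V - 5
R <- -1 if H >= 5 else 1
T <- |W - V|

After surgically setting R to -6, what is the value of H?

do(R=-6) replaces the equation R <- -1 if H >= 5 else 1 with the constant R = -6.
H is not downstream of the intervention, so its value is determined by the original equations.
W = V - 5  [with V=4]  = -1
T = |W - V|  [with W=-1, V=4]  = 5
U = -3*W - 3*T - 3  [with W=-1, T=5]  = -15
H = W - U + 3  [with W=-1, U=-15]  = 17

17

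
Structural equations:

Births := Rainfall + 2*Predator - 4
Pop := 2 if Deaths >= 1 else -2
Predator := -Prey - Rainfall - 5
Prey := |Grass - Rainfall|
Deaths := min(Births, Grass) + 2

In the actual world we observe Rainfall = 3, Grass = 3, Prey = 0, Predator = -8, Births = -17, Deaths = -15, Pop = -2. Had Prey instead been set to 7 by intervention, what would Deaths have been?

The intervention breaks the incoming arrows to Prey: Prey := |Grass - Rainfall| no longer applies, and Prey = 7.
Predator = -Prey - Rainfall - 5  [with Prey=7, Rainfall=3]  = -15
Births = Rainfall + 2*Predator - 4  [with Rainfall=3, Predator=-15]  = -31
Deaths = min(Births, Grass) + 2  [with Births=-31, Grass=3]  = -29

-29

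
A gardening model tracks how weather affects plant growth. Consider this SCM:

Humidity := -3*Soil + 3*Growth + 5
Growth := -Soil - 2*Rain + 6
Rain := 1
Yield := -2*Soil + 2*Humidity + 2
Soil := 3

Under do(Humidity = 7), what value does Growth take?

1

Under do(Humidity=7), the mechanism Humidity := -3*Soil + 3*Growth + 5 is discarded; Humidity is fixed at 7.
Since Growth is not a descendant of the intervened variable, it is unaffected.
Growth = -Soil - 2*Rain + 6  [with Soil=3, Rain=1]  = 1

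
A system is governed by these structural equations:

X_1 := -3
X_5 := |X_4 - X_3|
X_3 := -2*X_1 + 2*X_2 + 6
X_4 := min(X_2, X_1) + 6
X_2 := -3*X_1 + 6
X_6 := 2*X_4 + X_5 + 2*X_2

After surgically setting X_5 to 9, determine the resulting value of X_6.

The intervention breaks the incoming arrows to X_5: X_5 := |X_4 - X_3| no longer applies, and X_5 = 9.
X_2 = -3*X_1 + 6  [with X_1=-3]  = 15
X_4 = min(X_2, X_1) + 6  [with X_2=15, X_1=-3]  = 3
X_6 = 2*X_4 + X_5 + 2*X_2  [with X_4=3, X_5=9, X_2=15]  = 45

45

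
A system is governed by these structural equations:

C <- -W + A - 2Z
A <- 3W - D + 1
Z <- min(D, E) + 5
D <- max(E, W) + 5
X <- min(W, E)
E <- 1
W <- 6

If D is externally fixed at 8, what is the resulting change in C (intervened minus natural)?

The intervention breaks the incoming arrows to D: D <- max(E, W) + 5 no longer applies, and D = 8.
A = 3W - D + 1  [with W=6, D=8]  = 11
Z = min(D, E) + 5  [with D=8, E=1]  = 6
C = -W + A - 2Z  [with W=6, A=11, Z=6]  = -7
Without intervention: D = max(E, W) + 5  [with E=1, W=6]  = 11; A = 3W - D + 1  [with W=6, D=11]  = 8; Z = min(D, E) + 5  [with D=11, E=1]  = 6; C = -W + A - 2Z  [with W=6, A=8, Z=6]  = -10.
Change = -7 − (-10) = 3.

3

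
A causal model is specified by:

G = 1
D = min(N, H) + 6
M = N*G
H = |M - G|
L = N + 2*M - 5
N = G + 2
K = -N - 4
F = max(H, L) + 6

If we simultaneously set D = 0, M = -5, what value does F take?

12

Under do(D = 0, M = -5), each intervened variable's structural equation is replaced by its fixed value.
N = G + 2  [with G=1]  = 3
H = |M - G|  [with M=-5, G=1]  = 6
L = N + 2*M - 5  [with N=3, M=-5]  = -12
F = max(H, L) + 6  [with H=6, L=-12]  = 12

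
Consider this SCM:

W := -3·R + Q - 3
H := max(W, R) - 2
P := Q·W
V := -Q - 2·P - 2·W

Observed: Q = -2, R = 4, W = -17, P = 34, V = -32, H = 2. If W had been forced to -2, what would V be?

-2

do(W=-2) replaces the equation W := -3·R + Q - 3 with the constant W = -2.
P = Q·W  [with Q=-2, W=-2]  = 4
V = -Q - 2·P - 2·W  [with Q=-2, P=4, W=-2]  = -2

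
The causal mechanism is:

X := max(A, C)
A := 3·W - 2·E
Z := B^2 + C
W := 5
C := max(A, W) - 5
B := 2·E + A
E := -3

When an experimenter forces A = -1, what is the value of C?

The intervention breaks the incoming arrows to A: A := 3·W - 2·E no longer applies, and A = -1.
C = max(A, W) - 5  [with A=-1, W=5]  = 0

0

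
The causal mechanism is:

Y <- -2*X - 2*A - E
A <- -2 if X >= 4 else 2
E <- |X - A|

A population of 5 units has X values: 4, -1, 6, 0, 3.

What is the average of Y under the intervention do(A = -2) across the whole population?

-5.2

Under do(A=-2), A's equation is replaced by A=-2 for every unit. Per-unit Y: -10, 5, -16, 2, -7. Mean = -5.2.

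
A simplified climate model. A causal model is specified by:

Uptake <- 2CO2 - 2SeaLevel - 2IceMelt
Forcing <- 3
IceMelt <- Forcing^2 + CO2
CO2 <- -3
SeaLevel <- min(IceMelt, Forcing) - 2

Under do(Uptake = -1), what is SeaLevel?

The intervention breaks the incoming arrows to Uptake: Uptake <- 2CO2 - 2SeaLevel - 2IceMelt no longer applies, and Uptake = -1.
Since SeaLevel is not a descendant of the intervened variable, it is unaffected.
IceMelt = Forcing^2 + CO2  [with Forcing=3, CO2=-3]  = 6
SeaLevel = min(IceMelt, Forcing) - 2  [with IceMelt=6, Forcing=3]  = 1

1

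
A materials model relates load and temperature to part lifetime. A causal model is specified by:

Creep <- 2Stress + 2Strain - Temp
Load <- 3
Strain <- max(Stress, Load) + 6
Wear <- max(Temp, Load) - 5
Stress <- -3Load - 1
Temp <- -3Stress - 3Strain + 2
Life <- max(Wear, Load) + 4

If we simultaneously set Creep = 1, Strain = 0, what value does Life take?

31

The joint intervention fixes Creep = 1, Strain = 0, removing each variable's own equation.
Stress = -3Load - 1  [with Load=3]  = -10
Temp = -3Stress - 3Strain + 2  [with Stress=-10, Strain=0]  = 32
Wear = max(Temp, Load) - 5  [with Temp=32, Load=3]  = 27
Life = max(Wear, Load) + 4  [with Wear=27, Load=3]  = 31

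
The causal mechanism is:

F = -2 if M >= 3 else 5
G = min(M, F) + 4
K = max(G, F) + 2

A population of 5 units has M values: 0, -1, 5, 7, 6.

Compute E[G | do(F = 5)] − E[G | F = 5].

3.3

do(F=5) breaks F's dependence on M. With F=5 fixed, G across the units is 4, 3, 9, 9, 9, mean 6.8.
Observing F=5 restricts to units where F's equation naturally yields 5: M ∈ {0, -1}. In that subpopulation G = 4, 3, mean 3.5.
Difference = 6.8 − 3.5 = 3.3.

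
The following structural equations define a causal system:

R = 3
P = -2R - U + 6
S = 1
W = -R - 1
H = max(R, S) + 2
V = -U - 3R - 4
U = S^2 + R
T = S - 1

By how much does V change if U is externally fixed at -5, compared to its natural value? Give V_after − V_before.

9

The intervention breaks the incoming arrows to U: U = S^2 + R no longer applies, and U = -5.
V = -U - 3R - 4  [with U=-5, R=3]  = -8
Without intervention: U = S^2 + R  [with S=1, R=3]  = 4; V = -U - 3R - 4  [with U=4, R=3]  = -17.
Change = -8 − (-17) = 9.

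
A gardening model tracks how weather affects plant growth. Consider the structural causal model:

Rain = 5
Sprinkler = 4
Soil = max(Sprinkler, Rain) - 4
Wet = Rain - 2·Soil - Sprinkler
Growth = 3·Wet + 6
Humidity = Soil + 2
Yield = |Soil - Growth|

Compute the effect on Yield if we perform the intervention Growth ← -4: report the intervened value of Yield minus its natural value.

Under do(Growth=-4), the mechanism Growth = 3·Wet + 6 is discarded; Growth is fixed at -4.
Soil = max(Sprinkler, Rain) - 4  [with Sprinkler=4, Rain=5]  = 1
Yield = |Soil - Growth|  [with Soil=1, Growth=-4]  = 5
Without intervention: Soil = max(Sprinkler, Rain) - 4  [with Sprinkler=4, Rain=5]  = 1; Wet = Rain - 2·Soil - Sprinkler  [with Rain=5, Soil=1, Sprinkler=4]  = -1; Growth = 3·Wet + 6  [with Wet=-1]  = 3; Yield = |Soil - Growth|  [with Soil=1, Growth=3]  = 2.
Change = 5 − 2 = 3.

3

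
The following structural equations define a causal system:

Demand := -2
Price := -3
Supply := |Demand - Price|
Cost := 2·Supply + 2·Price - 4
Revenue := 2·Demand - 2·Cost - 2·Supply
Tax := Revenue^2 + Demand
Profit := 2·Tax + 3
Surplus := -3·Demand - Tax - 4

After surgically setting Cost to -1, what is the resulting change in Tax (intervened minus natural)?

-84

Under do(Cost=-1), the mechanism Cost := 2·Supply + 2·Price - 4 is discarded; Cost is fixed at -1.
Supply = |Demand - Price|  [with Demand=-2, Price=-3]  = 1
Revenue = 2·Demand - 2·Cost - 2·Supply  [with Demand=-2, Cost=-1, Supply=1]  = -4
Tax = Revenue^2 + Demand  [with Revenue=-4, Demand=-2]  = 14
Without intervention: Supply = |Demand - Price|  [with Demand=-2, Price=-3]  = 1; Cost = 2·Supply + 2·Price - 4  [with Supply=1, Price=-3]  = -8; Revenue = 2·Demand - 2·Cost - 2·Supply  [with Demand=-2, Cost=-8, Supply=1]  = 10; Tax = Revenue^2 + Demand  [with Revenue=10, Demand=-2]  = 98.
Change = 14 − 98 = -84.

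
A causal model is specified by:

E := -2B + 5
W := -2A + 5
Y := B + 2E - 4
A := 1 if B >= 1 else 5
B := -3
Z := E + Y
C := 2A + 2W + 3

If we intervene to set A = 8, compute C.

-3

The intervention breaks the incoming arrows to A: A := 1 if B >= 1 else 5 no longer applies, and A = 8.
W = -2A + 5  [with A=8]  = -11
C = 2A + 2W + 3  [with A=8, W=-11]  = -3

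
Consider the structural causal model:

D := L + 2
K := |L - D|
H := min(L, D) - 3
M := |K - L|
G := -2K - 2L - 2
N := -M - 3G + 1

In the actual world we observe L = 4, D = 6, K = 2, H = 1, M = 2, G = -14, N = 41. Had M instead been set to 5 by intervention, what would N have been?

Under do(M=5), the mechanism M := |K - L| is discarded; M is fixed at 5.
D = L + 2  [with L=4]  = 6
K = |L - D|  [with L=4, D=6]  = 2
G = -2K - 2L - 2  [with K=2, L=4]  = -14
N = -M - 3G + 1  [with M=5, G=-14]  = 38

38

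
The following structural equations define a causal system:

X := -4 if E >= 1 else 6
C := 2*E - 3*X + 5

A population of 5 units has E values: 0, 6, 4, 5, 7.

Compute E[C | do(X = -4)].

The intervention sets X=-4 in all 5 units regardless of E. Recomputing C per unit gives 17, 29, 25, 27, 31; average 25.8.

25.8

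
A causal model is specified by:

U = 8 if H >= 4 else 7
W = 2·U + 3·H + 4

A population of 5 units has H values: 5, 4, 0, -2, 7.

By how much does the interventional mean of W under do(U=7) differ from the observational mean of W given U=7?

Under do(U=7), U's equation is replaced by U=7 for every unit. Per-unit W: 33, 30, 18, 12, 39. Mean = 26.4.
E[W|U=7] averages over only the 2 units with U=7 (H = 0, -2): W = 18, 12, mean 15.
Difference = 26.4 − 15 = 11.4.

11.4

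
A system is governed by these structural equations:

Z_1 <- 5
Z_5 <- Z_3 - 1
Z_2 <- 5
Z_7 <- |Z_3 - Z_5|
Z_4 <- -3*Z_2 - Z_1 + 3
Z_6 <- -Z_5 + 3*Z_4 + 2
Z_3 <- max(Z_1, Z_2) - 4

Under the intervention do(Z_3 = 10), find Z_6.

-58

The intervention breaks the incoming arrows to Z_3: Z_3 <- max(Z_1, Z_2) - 4 no longer applies, and Z_3 = 10.
Z_4 = -3*Z_2 - Z_1 + 3  [with Z_2=5, Z_1=5]  = -17
Z_5 = Z_3 - 1  [with Z_3=10]  = 9
Z_6 = -Z_5 + 3*Z_4 + 2  [with Z_5=9, Z_4=-17]  = -58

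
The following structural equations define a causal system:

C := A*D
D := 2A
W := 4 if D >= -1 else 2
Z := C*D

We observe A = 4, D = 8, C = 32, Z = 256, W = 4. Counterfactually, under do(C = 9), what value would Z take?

72

The intervention breaks the incoming arrows to C: C := A*D no longer applies, and C = 9.
D = 2A  [with A=4]  = 8
Z = C*D  [with C=9, D=8]  = 72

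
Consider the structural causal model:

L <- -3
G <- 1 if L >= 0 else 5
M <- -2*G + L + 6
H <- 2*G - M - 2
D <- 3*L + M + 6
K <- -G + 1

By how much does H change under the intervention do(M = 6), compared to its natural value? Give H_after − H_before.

The intervention breaks the incoming arrows to M: M <- -2*G + L + 6 no longer applies, and M = 6.
G = 1 if L >= 0 else 5  [with L=-3]  = 5
H = 2*G - M - 2  [with G=5, M=6]  = 2
Without intervention: G = 1 if L >= 0 else 5  [with L=-3]  = 5; M = -2*G + L + 6  [with G=5, L=-3]  = -7; H = 2*G - M - 2  [with G=5, M=-7]  = 15.
Change = 2 − 15 = -13.

-13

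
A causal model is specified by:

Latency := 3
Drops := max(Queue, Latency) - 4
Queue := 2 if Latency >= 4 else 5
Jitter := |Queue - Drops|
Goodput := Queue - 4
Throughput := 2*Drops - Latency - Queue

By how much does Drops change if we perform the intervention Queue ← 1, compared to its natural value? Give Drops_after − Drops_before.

The intervention breaks the incoming arrows to Queue: Queue := 2 if Latency >= 4 else 5 no longer applies, and Queue = 1.
Drops = max(Queue, Latency) - 4  [with Queue=1, Latency=3]  = -1
Without intervention: Queue = 2 if Latency >= 4 else 5  [with Latency=3]  = 5; Drops = max(Queue, Latency) - 4  [with Queue=5, Latency=3]  = 1.
Change = -1 − 1 = -2.

-2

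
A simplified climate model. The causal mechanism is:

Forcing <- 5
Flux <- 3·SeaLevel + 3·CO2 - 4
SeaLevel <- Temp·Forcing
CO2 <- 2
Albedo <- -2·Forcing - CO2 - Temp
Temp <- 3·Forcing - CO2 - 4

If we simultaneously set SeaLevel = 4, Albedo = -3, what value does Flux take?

14

Setting SeaLevel = 4, Albedo = -3 by intervention discards those variables' equations.
Flux = 3·SeaLevel + 3·CO2 - 4  [with SeaLevel=4, CO2=2]  = 14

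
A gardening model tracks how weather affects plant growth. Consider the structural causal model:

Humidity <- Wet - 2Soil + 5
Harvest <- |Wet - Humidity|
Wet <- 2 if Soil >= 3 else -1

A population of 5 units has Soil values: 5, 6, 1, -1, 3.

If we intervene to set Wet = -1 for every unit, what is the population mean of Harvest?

4.6

Every unit gets Wet=-1 under the intervention. Harvest values become 5, 7, 3, 7, 1; E[Harvest|do(Wet=-1)] = 4.6.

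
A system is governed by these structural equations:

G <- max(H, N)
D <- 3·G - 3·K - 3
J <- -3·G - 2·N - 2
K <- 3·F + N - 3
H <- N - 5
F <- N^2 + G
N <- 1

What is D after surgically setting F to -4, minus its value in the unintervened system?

54

The intervention breaks the incoming arrows to F: F <- N^2 + G no longer applies, and F = -4.
H = N - 5  [with N=1]  = -4
G = max(H, N)  [with H=-4, N=1]  = 1
K = 3·F + N - 3  [with F=-4, N=1]  = -14
D = 3·G - 3·K - 3  [with G=1, K=-14]  = 42
Without intervention: H = N - 5  [with N=1]  = -4; G = max(H, N)  [with H=-4, N=1]  = 1; F = N^2 + G  [with N=1, G=1]  = 2; K = 3·F + N - 3  [with F=2, N=1]  = 4; D = 3·G - 3·K - 3  [with G=1, K=4]  = -12.
Change = 42 − (-12) = 54.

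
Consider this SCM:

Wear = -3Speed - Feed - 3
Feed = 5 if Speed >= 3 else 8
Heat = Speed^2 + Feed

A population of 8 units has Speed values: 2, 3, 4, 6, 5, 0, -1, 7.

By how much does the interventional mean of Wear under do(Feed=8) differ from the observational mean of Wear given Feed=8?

Under do(Feed=8), Feed's equation is replaced by Feed=8 for every unit. Per-unit Wear: -17, -20, -23, -29, -26, -11, -8, -32. Mean = -20.75.
E[Wear|Feed=8] averages over only the 3 units with Feed=8 (Speed = 2, 0, -1): Wear = -17, -11, -8, mean -12.
Difference = -20.75 − (-12) = -8.75.

-8.75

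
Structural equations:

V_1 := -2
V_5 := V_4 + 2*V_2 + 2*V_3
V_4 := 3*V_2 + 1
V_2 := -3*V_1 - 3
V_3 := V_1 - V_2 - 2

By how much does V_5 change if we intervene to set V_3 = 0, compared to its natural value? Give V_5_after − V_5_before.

do(V_3=0) replaces the equation V_3 := V_1 - V_2 - 2 with the constant V_3 = 0.
V_2 = -3*V_1 - 3  [with V_1=-2]  = 3
V_4 = 3*V_2 + 1  [with V_2=3]  = 10
V_5 = V_4 + 2*V_2 + 2*V_3  [with V_4=10, V_2=3, V_3=0]  = 16
Without intervention: V_2 = -3*V_1 - 3  [with V_1=-2]  = 3; V_3 = V_1 - V_2 - 2  [with V_1=-2, V_2=3]  = -7; V_4 = 3*V_2 + 1  [with V_2=3]  = 10; V_5 = V_4 + 2*V_2 + 2*V_3  [with V_4=10, V_2=3, V_3=-7]  = 2.
Change = 16 − 2 = 14.

14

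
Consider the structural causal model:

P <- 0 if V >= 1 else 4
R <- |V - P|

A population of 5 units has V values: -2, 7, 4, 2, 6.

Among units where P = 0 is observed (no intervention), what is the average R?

Observing P=0 restricts to units where P's equation naturally yields 0: V ∈ {7, 4, 2, 6}. In that subpopulation R = 7, 4, 2, 6, mean 4.75.

4.75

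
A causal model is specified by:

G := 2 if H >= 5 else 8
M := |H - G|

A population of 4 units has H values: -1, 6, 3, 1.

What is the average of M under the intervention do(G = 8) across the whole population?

5.75

The intervention sets G=8 in all 4 units regardless of H. Recomputing M per unit gives 9, 2, 5, 7; average 5.75.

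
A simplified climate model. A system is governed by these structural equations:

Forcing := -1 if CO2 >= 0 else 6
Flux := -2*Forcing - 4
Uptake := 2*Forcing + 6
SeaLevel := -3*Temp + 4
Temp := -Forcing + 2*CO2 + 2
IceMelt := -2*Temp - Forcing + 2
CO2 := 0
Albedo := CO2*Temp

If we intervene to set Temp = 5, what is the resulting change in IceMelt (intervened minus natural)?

-4

The intervention breaks the incoming arrows to Temp: Temp := -Forcing + 2*CO2 + 2 no longer applies, and Temp = 5.
Forcing = -1 if CO2 >= 0 else 6  [with CO2=0]  = -1
IceMelt = -2*Temp - Forcing + 2  [with Temp=5, Forcing=-1]  = -7
Without intervention: Forcing = -1 if CO2 >= 0 else 6  [with CO2=0]  = -1; Temp = -Forcing + 2*CO2 + 2  [with Forcing=-1, CO2=0]  = 3; IceMelt = -2*Temp - Forcing + 2  [with Temp=3, Forcing=-1]  = -3.
Change = -7 − (-3) = -4.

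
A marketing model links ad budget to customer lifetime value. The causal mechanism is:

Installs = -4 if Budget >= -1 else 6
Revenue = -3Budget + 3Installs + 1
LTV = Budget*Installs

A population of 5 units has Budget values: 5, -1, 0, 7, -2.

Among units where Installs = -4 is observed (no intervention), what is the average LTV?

Conditioning on Installs=-4 selects the 4 unit(s) with Budget ∈ {5, -1, 0, 7}. Their LTV values: -20, 4, 0, -28. Mean = -11.

-11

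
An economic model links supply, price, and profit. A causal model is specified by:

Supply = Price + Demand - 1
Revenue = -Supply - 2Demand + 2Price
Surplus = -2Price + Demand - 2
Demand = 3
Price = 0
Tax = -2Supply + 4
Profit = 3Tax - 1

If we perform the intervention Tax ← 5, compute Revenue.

-8

The intervention breaks the incoming arrows to Tax: Tax = -2Supply + 4 no longer applies, and Tax = 5.
Since Revenue is not a descendant of the intervened variable, it is unaffected.
Supply = Price + Demand - 1  [with Price=0, Demand=3]  = 2
Revenue = -Supply - 2Demand + 2Price  [with Supply=2, Demand=3, Price=0]  = -8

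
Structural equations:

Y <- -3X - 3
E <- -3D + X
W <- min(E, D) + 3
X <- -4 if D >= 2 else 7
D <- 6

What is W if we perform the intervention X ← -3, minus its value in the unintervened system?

1

Under do(X=-3), the mechanism X <- -4 if D >= 2 else 7 is discarded; X is fixed at -3.
E = -3D + X  [with D=6, X=-3]  = -21
W = min(E, D) + 3  [with E=-21, D=6]  = -18
Without intervention: X = -4 if D >= 2 else 7  [with D=6]  = -4; E = -3D + X  [with D=6, X=-4]  = -22; W = min(E, D) + 3  [with E=-22, D=6]  = -19.
Change = -18 − (-19) = 1.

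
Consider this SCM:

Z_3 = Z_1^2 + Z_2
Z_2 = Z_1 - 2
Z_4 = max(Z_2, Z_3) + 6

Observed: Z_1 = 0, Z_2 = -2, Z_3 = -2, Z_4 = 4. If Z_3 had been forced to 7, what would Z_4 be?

The intervention breaks the incoming arrows to Z_3: Z_3 = Z_1^2 + Z_2 no longer applies, and Z_3 = 7.
Z_2 = Z_1 - 2  [with Z_1=0]  = -2
Z_4 = max(Z_2, Z_3) + 6  [with Z_2=-2, Z_3=7]  = 13

13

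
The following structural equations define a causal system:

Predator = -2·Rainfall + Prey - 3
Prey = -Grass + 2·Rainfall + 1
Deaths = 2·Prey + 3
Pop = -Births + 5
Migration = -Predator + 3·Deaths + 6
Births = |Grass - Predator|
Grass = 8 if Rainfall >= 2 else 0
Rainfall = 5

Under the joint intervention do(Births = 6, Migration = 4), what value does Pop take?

Under do(Births = 6, Migration = 4), each intervened variable's structural equation is replaced by its fixed value.
Pop = -Births + 5  [with Births=6]  = -1

-1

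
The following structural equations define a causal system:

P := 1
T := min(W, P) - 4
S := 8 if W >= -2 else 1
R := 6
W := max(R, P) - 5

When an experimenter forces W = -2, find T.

The intervention breaks the incoming arrows to W: W := max(R, P) - 5 no longer applies, and W = -2.
T = min(W, P) - 4  [with W=-2, P=1]  = -6

-6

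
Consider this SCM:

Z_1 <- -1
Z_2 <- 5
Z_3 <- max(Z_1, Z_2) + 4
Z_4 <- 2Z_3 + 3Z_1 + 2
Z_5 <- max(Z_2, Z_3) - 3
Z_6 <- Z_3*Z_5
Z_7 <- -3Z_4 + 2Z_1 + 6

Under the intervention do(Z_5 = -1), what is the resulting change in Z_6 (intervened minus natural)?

-63

The intervention breaks the incoming arrows to Z_5: Z_5 <- max(Z_2, Z_3) - 3 no longer applies, and Z_5 = -1.
Z_3 = max(Z_1, Z_2) + 4  [with Z_1=-1, Z_2=5]  = 9
Z_6 = Z_3*Z_5  [with Z_3=9, Z_5=-1]  = -9
Without intervention: Z_3 = max(Z_1, Z_2) + 4  [with Z_1=-1, Z_2=5]  = 9; Z_5 = max(Z_2, Z_3) - 3  [with Z_2=5, Z_3=9]  = 6; Z_6 = Z_3*Z_5  [with Z_3=9, Z_5=6]  = 54.
Change = -9 − 54 = -63.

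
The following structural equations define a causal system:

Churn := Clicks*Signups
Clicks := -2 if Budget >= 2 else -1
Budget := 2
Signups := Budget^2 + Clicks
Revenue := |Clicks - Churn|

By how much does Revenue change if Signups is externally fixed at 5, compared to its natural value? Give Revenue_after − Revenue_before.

do(Signups=5) replaces the equation Signups := Budget^2 + Clicks with the constant Signups = 5.
Clicks = -2 if Budget >= 2 else -1  [with Budget=2]  = -2
Churn = Clicks*Signups  [with Clicks=-2, Signups=5]  = -10
Revenue = |Clicks - Churn|  [with Clicks=-2, Churn=-10]  = 8
Without intervention: Clicks = -2 if Budget >= 2 else -1  [with Budget=2]  = -2; Signups = Budget^2 + Clicks  [with Budget=2, Clicks=-2]  = 2; Churn = Clicks*Signups  [with Clicks=-2, Signups=2]  = -4; Revenue = |Clicks - Churn|  [with Clicks=-2, Churn=-4]  = 2.
Change = 8 − 2 = 6.

6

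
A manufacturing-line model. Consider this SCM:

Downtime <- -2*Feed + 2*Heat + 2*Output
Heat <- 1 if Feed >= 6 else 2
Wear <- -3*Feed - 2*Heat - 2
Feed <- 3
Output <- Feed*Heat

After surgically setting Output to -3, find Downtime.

-8

Intervening sets Output = -3 and removes its equation (Output <- Feed*Heat).
Heat = 1 if Feed >= 6 else 2  [with Feed=3]  = 2
Downtime = -2*Feed + 2*Heat + 2*Output  [with Feed=3, Heat=2, Output=-3]  = -8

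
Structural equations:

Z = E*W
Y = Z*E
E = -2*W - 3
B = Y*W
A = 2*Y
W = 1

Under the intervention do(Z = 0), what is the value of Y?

0

The intervention breaks the incoming arrows to Z: Z = E*W no longer applies, and Z = 0.
E = -2*W - 3  [with W=1]  = -5
Y = Z*E  [with Z=0, E=-5]  = 0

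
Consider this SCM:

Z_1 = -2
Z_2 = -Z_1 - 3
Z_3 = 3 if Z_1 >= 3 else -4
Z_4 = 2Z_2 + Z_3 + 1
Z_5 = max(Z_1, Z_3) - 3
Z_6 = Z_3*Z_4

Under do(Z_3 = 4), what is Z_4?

3

The intervention breaks the incoming arrows to Z_3: Z_3 = 3 if Z_1 >= 3 else -4 no longer applies, and Z_3 = 4.
Z_2 = -Z_1 - 3  [with Z_1=-2]  = -1
Z_4 = 2Z_2 + Z_3 + 1  [with Z_2=-1, Z_3=4]  = 3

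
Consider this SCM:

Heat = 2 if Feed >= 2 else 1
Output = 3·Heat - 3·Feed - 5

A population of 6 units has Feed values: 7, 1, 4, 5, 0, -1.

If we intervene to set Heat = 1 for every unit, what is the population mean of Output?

-10

Every unit gets Heat=1 under the intervention. Output values become -23, -5, -14, -17, -2, 1; E[Output|do(Heat=1)] = -10.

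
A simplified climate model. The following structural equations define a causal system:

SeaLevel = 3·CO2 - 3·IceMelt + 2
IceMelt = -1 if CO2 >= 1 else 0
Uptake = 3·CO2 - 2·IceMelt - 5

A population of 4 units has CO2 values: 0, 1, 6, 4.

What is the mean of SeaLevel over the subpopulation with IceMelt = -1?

E[SeaLevel|IceMelt=-1] averages over only the 3 units with IceMelt=-1 (CO2 = 1, 6, 4): SeaLevel = 8, 23, 17, mean 16.

16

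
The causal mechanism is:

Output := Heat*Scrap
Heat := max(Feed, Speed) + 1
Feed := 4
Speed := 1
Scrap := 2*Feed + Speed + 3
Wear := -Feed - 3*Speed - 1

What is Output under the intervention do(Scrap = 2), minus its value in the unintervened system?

The intervention breaks the incoming arrows to Scrap: Scrap := 2*Feed + Speed + 3 no longer applies, and Scrap = 2.
Heat = max(Feed, Speed) + 1  [with Feed=4, Speed=1]  = 5
Output = Heat*Scrap  [with Heat=5, Scrap=2]  = 10
Without intervention: Heat = max(Feed, Speed) + 1  [with Feed=4, Speed=1]  = 5; Scrap = 2*Feed + Speed + 3  [with Feed=4, Speed=1]  = 12; Output = Heat*Scrap  [with Heat=5, Scrap=12]  = 60.
Change = 10 − 60 = -50.

-50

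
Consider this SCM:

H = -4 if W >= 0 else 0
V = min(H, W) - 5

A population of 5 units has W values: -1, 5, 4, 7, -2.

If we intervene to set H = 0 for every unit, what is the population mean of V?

The intervention sets H=0 in all 5 units regardless of W. Recomputing V per unit gives -6, -5, -5, -5, -7; average -5.6.

-5.6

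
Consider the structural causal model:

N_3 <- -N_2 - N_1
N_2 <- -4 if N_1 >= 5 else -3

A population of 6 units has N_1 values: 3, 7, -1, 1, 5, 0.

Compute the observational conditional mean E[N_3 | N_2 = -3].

2.25

E[N_3|N_2=-3] averages over only the 4 units with N_2=-3 (N_1 = 3, -1, 1, 0): N_3 = 0, 4, 2, 3, mean 2.25.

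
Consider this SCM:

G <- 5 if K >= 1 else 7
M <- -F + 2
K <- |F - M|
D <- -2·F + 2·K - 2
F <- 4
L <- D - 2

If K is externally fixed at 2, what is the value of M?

Under do(K=2), the mechanism K <- |F - M| is discarded; K is fixed at 2.
Since M is not a descendant of the intervened variable, it is unaffected.
M = -F + 2  [with F=4]  = -2

-2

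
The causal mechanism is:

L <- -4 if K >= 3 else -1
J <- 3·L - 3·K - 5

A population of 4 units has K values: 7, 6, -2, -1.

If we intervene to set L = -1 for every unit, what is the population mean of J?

do(L=-1) breaks L's dependence on K. With L=-1 fixed, J across the units is -29, -26, -2, -5, mean -15.5.

-15.5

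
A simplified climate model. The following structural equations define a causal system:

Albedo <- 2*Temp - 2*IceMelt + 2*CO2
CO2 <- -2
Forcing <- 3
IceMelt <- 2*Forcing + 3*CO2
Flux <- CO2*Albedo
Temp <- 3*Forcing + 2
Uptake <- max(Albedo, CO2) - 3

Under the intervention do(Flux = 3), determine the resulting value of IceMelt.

do(Flux=3) replaces the equation Flux <- CO2*Albedo with the constant Flux = 3.
No directed path runs from Flux to IceMelt, so IceMelt keeps its natural value.
IceMelt = 2*Forcing + 3*CO2  [with Forcing=3, CO2=-2]  = 0

0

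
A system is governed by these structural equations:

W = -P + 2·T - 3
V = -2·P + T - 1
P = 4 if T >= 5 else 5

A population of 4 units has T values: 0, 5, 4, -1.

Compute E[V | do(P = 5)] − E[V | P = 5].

Every unit gets P=5 under the intervention. V values become -11, -6, -7, -12; E[V|do(P=5)] = -9.
Observing P=5 restricts to units where P's equation naturally yields 5: T ∈ {0, 4, -1}. In that subpopulation V = -11, -7, -12, mean -10.
Difference = -9 − (-10) = 1.

1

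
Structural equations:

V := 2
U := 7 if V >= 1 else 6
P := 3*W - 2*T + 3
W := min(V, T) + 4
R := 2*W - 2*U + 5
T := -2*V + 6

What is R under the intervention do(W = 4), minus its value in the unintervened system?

-4

The intervention breaks the incoming arrows to W: W := min(V, T) + 4 no longer applies, and W = 4.
U = 7 if V >= 1 else 6  [with V=2]  = 7
R = 2*W - 2*U + 5  [with W=4, U=7]  = -1
Without intervention: T = -2*V + 6  [with V=2]  = 2; W = min(V, T) + 4  [with V=2, T=2]  = 6; U = 7 if V >= 1 else 6  [with V=2]  = 7; R = 2*W - 2*U + 5  [with W=6, U=7]  = 3.
Change = -1 − 3 = -4.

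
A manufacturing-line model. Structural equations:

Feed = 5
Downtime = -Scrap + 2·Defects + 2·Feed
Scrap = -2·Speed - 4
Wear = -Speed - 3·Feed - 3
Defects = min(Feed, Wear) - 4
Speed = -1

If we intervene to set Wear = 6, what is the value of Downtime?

14

The intervention breaks the incoming arrows to Wear: Wear = -Speed - 3·Feed - 3 no longer applies, and Wear = 6.
Defects = min(Feed, Wear) - 4  [with Feed=5, Wear=6]  = 1
Scrap = -2·Speed - 4  [with Speed=-1]  = -2
Downtime = -Scrap + 2·Defects + 2·Feed  [with Scrap=-2, Defects=1, Feed=5]  = 14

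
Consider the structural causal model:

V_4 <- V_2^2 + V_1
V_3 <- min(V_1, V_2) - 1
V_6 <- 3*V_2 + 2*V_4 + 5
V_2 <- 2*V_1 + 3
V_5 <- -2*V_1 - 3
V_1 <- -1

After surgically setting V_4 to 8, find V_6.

24

Under do(V_4=8), the mechanism V_4 <- V_2^2 + V_1 is discarded; V_4 is fixed at 8.
V_2 = 2*V_1 + 3  [with V_1=-1]  = 1
V_6 = 3*V_2 + 2*V_4 + 5  [with V_2=1, V_4=8]  = 24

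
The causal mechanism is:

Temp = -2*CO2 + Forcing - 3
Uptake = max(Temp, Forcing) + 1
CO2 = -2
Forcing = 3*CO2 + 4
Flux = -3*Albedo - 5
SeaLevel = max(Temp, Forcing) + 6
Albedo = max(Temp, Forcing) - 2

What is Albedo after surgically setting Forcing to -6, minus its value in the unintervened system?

-4

Under do(Forcing=-6), the mechanism Forcing = 3*CO2 + 4 is discarded; Forcing is fixed at -6.
Temp = -2*CO2 + Forcing - 3  [with CO2=-2, Forcing=-6]  = -5
Albedo = max(Temp, Forcing) - 2  [with Temp=-5, Forcing=-6]  = -7
Without intervention: Forcing = 3*CO2 + 4  [with CO2=-2]  = -2; Temp = -2*CO2 + Forcing - 3  [with CO2=-2, Forcing=-2]  = -1; Albedo = max(Temp, Forcing) - 2  [with Temp=-1, Forcing=-2]  = -3.
Change = -7 − (-3) = -4.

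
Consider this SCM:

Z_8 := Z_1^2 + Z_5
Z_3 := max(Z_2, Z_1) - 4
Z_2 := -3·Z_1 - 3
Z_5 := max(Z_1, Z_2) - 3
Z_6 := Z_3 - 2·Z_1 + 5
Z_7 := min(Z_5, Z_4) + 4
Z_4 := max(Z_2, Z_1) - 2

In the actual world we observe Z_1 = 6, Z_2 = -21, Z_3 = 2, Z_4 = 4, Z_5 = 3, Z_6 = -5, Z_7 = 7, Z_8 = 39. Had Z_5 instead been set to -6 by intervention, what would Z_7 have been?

-2

Under do(Z_5=-6), the mechanism Z_5 := max(Z_1, Z_2) - 3 is discarded; Z_5 is fixed at -6.
Z_2 = -3·Z_1 - 3  [with Z_1=6]  = -21
Z_4 = max(Z_2, Z_1) - 2  [with Z_2=-21, Z_1=6]  = 4
Z_7 = min(Z_5, Z_4) + 4  [with Z_5=-6, Z_4=4]  = -2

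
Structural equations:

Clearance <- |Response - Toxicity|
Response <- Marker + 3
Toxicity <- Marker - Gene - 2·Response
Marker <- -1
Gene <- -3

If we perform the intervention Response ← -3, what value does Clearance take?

do(Response=-3) replaces the equation Response <- Marker + 3 with the constant Response = -3.
Toxicity = Marker - Gene - 2·Response  [with Marker=-1, Gene=-3, Response=-3]  = 8
Clearance = |Response - Toxicity|  [with Response=-3, Toxicity=8]  = 11

11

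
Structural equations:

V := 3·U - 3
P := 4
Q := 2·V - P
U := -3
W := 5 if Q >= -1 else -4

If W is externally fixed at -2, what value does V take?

do(W=-2) replaces the equation W := 5 if Q >= -1 else -4 with the constant W = -2.
V is not downstream of the intervention, so its value is determined by the original equations.
V = 3·U - 3  [with U=-3]  = -12

-12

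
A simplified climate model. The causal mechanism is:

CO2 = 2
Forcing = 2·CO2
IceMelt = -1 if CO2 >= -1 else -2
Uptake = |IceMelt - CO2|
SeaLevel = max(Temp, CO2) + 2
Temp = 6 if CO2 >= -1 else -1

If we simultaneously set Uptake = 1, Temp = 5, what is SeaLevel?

Under do(Uptake = 1, Temp = 5), each intervened variable's structural equation is replaced by its fixed value.
SeaLevel = max(Temp, CO2) + 2  [with Temp=5, CO2=2]  = 7

7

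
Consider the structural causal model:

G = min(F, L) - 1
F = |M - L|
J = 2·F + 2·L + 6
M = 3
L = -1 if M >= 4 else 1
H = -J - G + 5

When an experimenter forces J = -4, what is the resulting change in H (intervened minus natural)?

Under do(J=-4), the mechanism J = 2·F + 2·L + 6 is discarded; J is fixed at -4.
L = -1 if M >= 4 else 1  [with M=3]  = 1
F = |M - L|  [with M=3, L=1]  = 2
G = min(F, L) - 1  [with F=2, L=1]  = 0
H = -J - G + 5  [with J=-4, G=0]  = 9
Without intervention: L = -1 if M >= 4 else 1  [with M=3]  = 1; F = |M - L|  [with M=3, L=1]  = 2; J = 2·F + 2·L + 6  [with F=2, L=1]  = 12; G = min(F, L) - 1  [with F=2, L=1]  = 0; H = -J - G + 5  [with J=12, G=0]  = -7.
Change = 9 − (-7) = 16.

16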